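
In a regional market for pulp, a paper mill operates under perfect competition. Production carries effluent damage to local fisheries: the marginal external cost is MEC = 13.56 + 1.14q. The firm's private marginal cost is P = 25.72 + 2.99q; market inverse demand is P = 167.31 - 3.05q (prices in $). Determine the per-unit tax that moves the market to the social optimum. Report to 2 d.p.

Social marginal cost = private MC + MEC = 39.28 + 4.13q.
Set SMC = demand: 39.28 + 4.13q = 167.31 - 3.05q → q* = 17.8315.
The Pigouvian tax equals MEC at q*: 13.56 + 1.14×17.8315 = 33.8879.

tax = $33.89 per unit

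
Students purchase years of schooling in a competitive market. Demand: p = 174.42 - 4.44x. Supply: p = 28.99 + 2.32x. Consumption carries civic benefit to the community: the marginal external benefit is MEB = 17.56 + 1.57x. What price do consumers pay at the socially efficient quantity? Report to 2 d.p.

P = 34.98

Social marginal benefit = demand + MEB = 191.98 - 2.87x.
Set SMB = MC: 191.98 - 2.87x = 28.99 + 2.32x → x* = 31.4046.
Consumer price on the demand curve at x*: 174.42 − 4.44×31.4046 = 34.9836.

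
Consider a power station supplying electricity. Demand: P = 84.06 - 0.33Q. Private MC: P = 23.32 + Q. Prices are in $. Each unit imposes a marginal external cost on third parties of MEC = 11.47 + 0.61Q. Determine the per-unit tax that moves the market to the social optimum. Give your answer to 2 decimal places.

Social marginal cost = private MC + MEC = 34.79 + 1.61Q.
Set SMC = demand: 34.79 + 1.61Q = 84.06 - 0.33Q → Q* = 25.3969.
The Pigouvian tax equals MEC at Q*: 11.47 + 0.61×25.3969 = 26.9621.

tax = $26.96 per unit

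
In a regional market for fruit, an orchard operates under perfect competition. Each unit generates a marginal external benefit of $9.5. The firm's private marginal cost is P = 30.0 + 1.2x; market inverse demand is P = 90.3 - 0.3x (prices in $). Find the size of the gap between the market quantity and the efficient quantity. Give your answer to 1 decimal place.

6.3 units

Market equilibrium (private): 30.0 + 1.2x = 90.3 - 0.3x → x_m = 40.2000.
Social marginal cost = private MC − MEB = 20.5 + 1.2x.
Set SMC = demand: 20.5 + 1.2x = 90.3 - 0.3x → x* = 46.5333.
Gap = |40.2000 − 46.5333| = 6.3333.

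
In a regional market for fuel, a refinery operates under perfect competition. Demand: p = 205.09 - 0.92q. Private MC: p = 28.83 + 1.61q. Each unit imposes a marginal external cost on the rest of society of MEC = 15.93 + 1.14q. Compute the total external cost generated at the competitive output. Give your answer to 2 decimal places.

3876.38

Market equilibrium (private): 28.83 + 1.61q = 205.09 - 0.92q → q_m = 69.6680.
Total external cost = ∫₀^{q_m} (15.93 + 1.14q) dq = 15.93×69.6680 + ½×1.14×69.6680² = 3876.3805.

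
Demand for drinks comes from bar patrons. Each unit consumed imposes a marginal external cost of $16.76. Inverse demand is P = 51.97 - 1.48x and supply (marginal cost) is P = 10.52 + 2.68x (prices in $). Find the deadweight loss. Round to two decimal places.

DWL = $33.76

Market equilibrium (private): 10.52 + 2.68x = 51.97 - 1.48x → x_m = 9.9639.
Social marginal benefit = demand − MEC = 35.21 - 1.48x.
Set SMB = MC: 35.21 - 1.48x = 10.52 + 2.68x → x* = 5.9351.
Between x* and x_m the wedge MC − SMB runs linearly from 0 to MEC(x_m), so the loss is a triangle.
DWL = ½ × 4.0288 × 16.7600 = 33.7613.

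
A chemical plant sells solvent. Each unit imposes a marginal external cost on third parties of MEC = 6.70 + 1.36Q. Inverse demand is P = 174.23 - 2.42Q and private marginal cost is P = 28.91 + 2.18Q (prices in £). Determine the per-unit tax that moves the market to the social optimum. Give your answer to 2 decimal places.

Social marginal cost = private MC + MEC = 35.61 + 3.54Q.
Set SMC = demand: 35.61 + 3.54Q = 174.23 - 2.42Q → Q* = 23.2584.
The Pigouvian tax equals MEC at Q*: 6.70 + 1.36×23.2584 = 38.3314.

tax = £38.33 per unit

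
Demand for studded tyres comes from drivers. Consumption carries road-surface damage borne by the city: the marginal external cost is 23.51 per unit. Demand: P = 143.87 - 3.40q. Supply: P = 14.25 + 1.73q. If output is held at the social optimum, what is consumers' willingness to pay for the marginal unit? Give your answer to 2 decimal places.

P = 73.54

Social marginal benefit = demand − MEC = 120.36 - 3.40q.
Set SMB = MC: 120.36 - 3.40q = 14.25 + 1.73q → q* = 20.6842.
Consumer price on the demand curve at q*: 143.87 − 3.40×20.6842 = 73.5437.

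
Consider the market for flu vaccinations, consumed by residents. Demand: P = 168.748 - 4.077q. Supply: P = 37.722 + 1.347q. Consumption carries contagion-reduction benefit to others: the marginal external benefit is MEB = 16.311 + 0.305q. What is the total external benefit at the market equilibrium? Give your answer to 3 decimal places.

483.011

Market equilibrium (private): 37.722 + 1.347q = 168.748 - 4.077q → q_m = 24.1567.
Total external benefit = ∫₀^{q_m} (16.311 + 0.305q) dq = 16.311×24.1567 + ½×0.305×24.1567² = 483.0107.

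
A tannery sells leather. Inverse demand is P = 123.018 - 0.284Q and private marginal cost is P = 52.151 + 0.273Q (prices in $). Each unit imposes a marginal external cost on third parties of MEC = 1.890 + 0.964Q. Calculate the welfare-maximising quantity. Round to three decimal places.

Social marginal cost = private MC + MEC = 54.041 + 1.237Q.
Set SMC = demand: 54.041 + 1.237Q = 123.018 - 0.284Q → Q* = 45.3498.

Q* = 45.350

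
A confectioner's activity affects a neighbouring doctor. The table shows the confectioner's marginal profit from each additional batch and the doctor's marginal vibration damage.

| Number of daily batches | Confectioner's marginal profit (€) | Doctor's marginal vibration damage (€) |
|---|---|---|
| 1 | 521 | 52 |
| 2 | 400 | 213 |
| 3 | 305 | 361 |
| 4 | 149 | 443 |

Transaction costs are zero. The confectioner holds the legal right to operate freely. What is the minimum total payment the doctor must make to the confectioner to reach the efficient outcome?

€454

Left alone the confectioner would choose level 4 (marginal profit stays positive).
Efficient level: k* = 2 (marginal profit ≥ marginal vibration damage through 2).
The doctor must at least cover the confectioner's forgone profit from cutting 4→2: 305 + 149 = 454.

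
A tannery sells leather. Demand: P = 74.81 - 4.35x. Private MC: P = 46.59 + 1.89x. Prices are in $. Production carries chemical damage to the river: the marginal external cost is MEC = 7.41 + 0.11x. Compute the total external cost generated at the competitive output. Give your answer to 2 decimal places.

Market equilibrium (private): 46.59 + 1.89x = 74.81 - 4.35x → x_m = 4.5224.
Total external cost = ∫₀^{x_m} (7.41 + 0.11x) dx = 7.41×4.5224 + ½×0.11×4.5224² = 34.6358.

$34.64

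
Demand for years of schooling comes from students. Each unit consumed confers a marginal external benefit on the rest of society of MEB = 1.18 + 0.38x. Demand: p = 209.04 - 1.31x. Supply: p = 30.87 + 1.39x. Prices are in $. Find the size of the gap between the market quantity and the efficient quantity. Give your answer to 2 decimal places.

11.32 units

Market equilibrium (private): 30.87 + 1.39x = 209.04 - 1.31x → x_m = 65.9889.
Social marginal benefit = demand + MEB = 210.22 - 0.93x.
Set SMB = MC: 210.22 - 0.93x = 30.87 + 1.39x → x* = 77.3060.
Gap = |65.9889 − 77.3060| = 11.3171.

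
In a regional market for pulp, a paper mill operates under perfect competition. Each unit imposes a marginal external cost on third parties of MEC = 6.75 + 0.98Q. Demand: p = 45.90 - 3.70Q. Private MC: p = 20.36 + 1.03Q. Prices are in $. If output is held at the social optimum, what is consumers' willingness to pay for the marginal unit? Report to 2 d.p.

Social marginal cost = private MC + MEC = 27.11 + 2.01Q.
Set SMC = demand: 27.11 + 2.01Q = 45.90 - 3.70Q → Q* = 3.2907.
Consumer price on the demand curve at Q*: 45.90 − 3.70×3.2907 = 33.7244.

P = $33.72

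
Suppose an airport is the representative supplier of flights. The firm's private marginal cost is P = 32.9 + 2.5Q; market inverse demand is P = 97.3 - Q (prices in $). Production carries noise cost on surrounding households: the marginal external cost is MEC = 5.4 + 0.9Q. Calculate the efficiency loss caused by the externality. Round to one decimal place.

Market equilibrium (private): 32.9 + 2.5Q = 97.3 - Q → Q_m = 18.4000.
Social marginal cost = private MC + MEC = 38.3 + 3.4Q.
Set SMC = demand: 38.3 + 3.4Q = 97.3 - Q → Q* = 13.4091.
The welfare-loss triangle has base |Q_m − Q*| and height MEC(Q_m) (the vertical gap between SMC and demand is zero at Q* and MEC at Q_m).
DWL = ½ × 4.9909 × 21.9600 = 54.8001.

DWL = $54.8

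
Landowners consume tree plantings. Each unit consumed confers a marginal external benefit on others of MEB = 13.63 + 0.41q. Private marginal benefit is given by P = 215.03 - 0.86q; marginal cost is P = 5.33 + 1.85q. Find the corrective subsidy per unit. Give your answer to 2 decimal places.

Social marginal benefit = demand + MEB = 228.66 - 0.45q.
Set SMB = MC: 228.66 - 0.45q = 5.33 + 1.85q → q* = 97.1000.
The Pigouvian subsidy equals MEB at q*: 13.63 + 0.41×97.1000 = 53.4410.

subsidy = 53.44 per unit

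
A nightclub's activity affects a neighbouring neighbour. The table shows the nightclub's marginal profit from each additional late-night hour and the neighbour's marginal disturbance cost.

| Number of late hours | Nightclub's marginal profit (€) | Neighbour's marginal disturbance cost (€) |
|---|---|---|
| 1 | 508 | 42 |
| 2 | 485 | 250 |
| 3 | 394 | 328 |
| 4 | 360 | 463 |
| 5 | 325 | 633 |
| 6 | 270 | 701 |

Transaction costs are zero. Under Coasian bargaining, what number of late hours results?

Bargaining reaches the level where marginal profit last exceeds marginal disturbance cost.
That holds through level 3 (394 ≥ 328) but not at 4 (360 < 463).

3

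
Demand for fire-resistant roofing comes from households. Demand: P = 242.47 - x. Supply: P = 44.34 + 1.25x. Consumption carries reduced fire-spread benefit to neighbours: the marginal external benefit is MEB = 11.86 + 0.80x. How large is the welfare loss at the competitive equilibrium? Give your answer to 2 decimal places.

Market equilibrium (private): 44.34 + 1.25x = 242.47 - x → x_m = 88.0578.
Social marginal benefit = demand + MEB = 254.33 - 0.20x.
Set SMB = MC: 254.33 - 0.20x = 44.34 + 1.25x → x* = 144.8207.
The welfare-loss triangle has base |x_m − x*| and height MEB(x_m) (the vertical gap between SMB and MC is zero at x* and MEB at x_m).
DWL = ½ × 56.7629 × 82.3062 = 2335.9693.

DWL = 2335.97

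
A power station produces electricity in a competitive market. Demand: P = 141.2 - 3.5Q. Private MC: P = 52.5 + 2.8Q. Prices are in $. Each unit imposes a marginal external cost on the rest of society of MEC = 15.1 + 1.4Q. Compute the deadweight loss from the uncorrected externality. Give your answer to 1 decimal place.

DWL = $78.7

Market equilibrium (private): 52.5 + 2.8Q = 141.2 - 3.5Q → Q_m = 14.0794.
Social marginal cost = private MC + MEC = 67.6 + 4.2Q.
Set SMC = demand: 67.6 + 4.2Q = 141.2 - 3.5Q → Q* = 9.5584.
Between Q* and Q_m the wedge SMC − demand runs linearly from 0 to MEC(Q_m), so the loss is a triangle.
DWL = ½ × 4.5210 × 34.8111 = 78.6905.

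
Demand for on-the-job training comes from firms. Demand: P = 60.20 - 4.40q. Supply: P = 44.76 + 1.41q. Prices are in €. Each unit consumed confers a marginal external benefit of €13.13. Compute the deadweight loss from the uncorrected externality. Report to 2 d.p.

DWL = €14.84

Market equilibrium (private): 44.76 + 1.41q = 60.20 - 4.40q → q_m = 2.6575.
Social marginal benefit = demand + MEB = 73.33 - 4.40q.
Set SMB = MC: 73.33 - 4.40q = 44.76 + 1.41q → q* = 4.9174.
Between q* and q_m the wedge SMB − MC runs linearly from 0 to MEB(q_m), so the loss is a triangle.
DWL = ½ × 2.2599 × 13.1300 = 14.8362.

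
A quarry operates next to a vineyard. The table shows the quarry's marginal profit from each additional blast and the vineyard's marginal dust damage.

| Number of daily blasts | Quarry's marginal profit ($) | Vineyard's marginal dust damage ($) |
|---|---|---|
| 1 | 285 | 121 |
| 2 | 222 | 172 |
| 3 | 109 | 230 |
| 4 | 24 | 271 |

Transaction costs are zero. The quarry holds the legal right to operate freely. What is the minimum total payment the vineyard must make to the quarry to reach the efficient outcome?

Left alone the quarry would choose level 4 (marginal profit stays positive).
Efficient level: k* = 2 (marginal profit ≥ marginal dust damage through 2).
The vineyard must at least cover the quarry's forgone profit from cutting 4→2: 109 + 24 = 133.

$133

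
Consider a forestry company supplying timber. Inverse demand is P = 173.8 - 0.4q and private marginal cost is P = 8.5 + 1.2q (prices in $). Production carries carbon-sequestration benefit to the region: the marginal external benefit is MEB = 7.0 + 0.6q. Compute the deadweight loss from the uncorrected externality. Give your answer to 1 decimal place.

DWL = $2379.6

Market equilibrium (private): 8.5 + 1.2q = 173.8 - 0.4q → q_m = 103.3125.
Social marginal cost = private MC − MEB = 1.5 + 0.6q.
Set SMC = demand: 1.5 + 0.6q = 173.8 - 0.4q → q* = 172.3000.
Height of the DWL triangle at q_m is demand(q_m) − SMC(q_m) = MEB(q_m) = 68.9875.
DWL = ½ × 68.9875 × 68.9875 = 2379.6376.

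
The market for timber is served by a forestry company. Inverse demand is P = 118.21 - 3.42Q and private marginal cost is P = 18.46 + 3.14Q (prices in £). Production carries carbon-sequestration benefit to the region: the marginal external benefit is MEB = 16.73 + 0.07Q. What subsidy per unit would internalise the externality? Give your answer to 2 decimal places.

subsidy = £17.99 per unit

Social marginal cost = private MC − MEB = 1.73 + 3.07Q.
Set SMC = demand: 1.73 + 3.07Q = 118.21 - 3.42Q → Q* = 17.9476.
The Pigouvian subsidy equals MEB at Q*: 16.73 + 0.07×17.9476 = 17.9863.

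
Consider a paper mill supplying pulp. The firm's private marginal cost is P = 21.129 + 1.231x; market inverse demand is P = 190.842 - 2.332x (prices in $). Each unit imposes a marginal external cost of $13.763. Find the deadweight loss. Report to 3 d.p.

DWL = $26.582

Market equilibrium (private): 21.129 + 1.231x = 190.842 - 2.332x → x_m = 47.6321.
Social marginal cost = private MC + MEC = 34.892 + 1.231x.
Set SMC = demand: 34.892 + 1.231x = 190.842 - 2.332x → x* = 43.7693.
Between x* and x_m the wedge SMC − demand runs linearly from 0 to MEC(x_m), so the loss is a triangle.
DWL = ½ × 3.8628 × 13.7630 = 26.5819.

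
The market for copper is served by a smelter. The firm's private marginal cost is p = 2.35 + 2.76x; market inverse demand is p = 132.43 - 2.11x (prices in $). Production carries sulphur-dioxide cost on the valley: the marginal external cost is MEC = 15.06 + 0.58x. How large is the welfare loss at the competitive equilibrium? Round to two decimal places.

Market equilibrium (private): 2.35 + 2.76x = 132.43 - 2.11x → x_m = 26.7105.
Social marginal cost = private MC + MEC = 17.41 + 3.34x.
Set SMC = demand: 17.41 + 3.34x = 132.43 - 2.11x → x* = 21.1046.
Height of the DWL triangle at x_m is SMC(x_m) − demand(x_m) = MEC(x_m) = 30.5521.
DWL = ½ × 5.6059 × 30.5521 = 85.6360.

DWL = $85.64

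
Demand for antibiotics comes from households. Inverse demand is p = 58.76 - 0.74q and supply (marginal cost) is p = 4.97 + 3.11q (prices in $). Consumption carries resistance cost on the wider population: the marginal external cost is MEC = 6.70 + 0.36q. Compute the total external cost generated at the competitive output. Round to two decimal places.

Market equilibrium (private): 4.97 + 3.11q = 58.76 - 0.74q → q_m = 13.9714.
Total external cost = ∫₀^{q_m} (6.70 + 0.36q) dq = 6.70×13.9714 + ½×0.36×13.9714² = 128.7444.

$128.74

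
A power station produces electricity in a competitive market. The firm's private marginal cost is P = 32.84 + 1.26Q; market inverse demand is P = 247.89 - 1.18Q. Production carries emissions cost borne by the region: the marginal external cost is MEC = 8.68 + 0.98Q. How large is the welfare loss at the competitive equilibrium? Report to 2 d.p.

Market equilibrium (private): 32.84 + 1.26Q = 247.89 - 1.18Q → Q_m = 88.1352.
Social marginal cost = private MC + MEC = 41.52 + 2.24Q.
Set SMC = demand: 41.52 + 2.24Q = 247.89 - 1.18Q → Q* = 60.3421.
The loss is the area between SMC and demand from Q* to Q_m; with linear curves that's a triangle of height MEC(Q_m).
DWL = ½ × 27.7931 × 95.0525 = 1320.9018.

DWL = 1320.90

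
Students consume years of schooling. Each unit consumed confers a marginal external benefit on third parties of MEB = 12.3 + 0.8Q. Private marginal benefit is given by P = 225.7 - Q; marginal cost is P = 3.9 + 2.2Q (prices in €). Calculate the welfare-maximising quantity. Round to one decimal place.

Social marginal benefit = demand + MEB = 238.0 - 0.2Q.
Set SMB = MC: 238.0 - 0.2Q = 3.9 + 2.2Q → Q* = 97.5417.

Q* = 97.5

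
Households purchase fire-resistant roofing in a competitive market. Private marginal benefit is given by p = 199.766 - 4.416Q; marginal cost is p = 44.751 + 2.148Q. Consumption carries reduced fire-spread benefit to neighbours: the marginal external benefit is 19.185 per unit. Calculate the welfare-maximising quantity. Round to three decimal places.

Social marginal benefit = demand + MEB = 218.951 - 4.416Q.
Set SMB = MC: 218.951 - 4.416Q = 44.751 + 2.148Q → Q* = 26.5387.

Q* = 26.539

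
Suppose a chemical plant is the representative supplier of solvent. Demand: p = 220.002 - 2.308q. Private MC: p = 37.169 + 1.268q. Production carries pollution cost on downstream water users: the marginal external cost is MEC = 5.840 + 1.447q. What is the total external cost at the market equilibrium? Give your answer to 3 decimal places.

Market equilibrium (private): 37.169 + 1.268q = 220.002 - 2.308q → q_m = 51.1278.
Total external cost = ∫₀^{q_m} (5.840 + 1.447q) dq = 5.840×51.1278 + ½×1.447×51.1278² = 2189.8529.

2189.853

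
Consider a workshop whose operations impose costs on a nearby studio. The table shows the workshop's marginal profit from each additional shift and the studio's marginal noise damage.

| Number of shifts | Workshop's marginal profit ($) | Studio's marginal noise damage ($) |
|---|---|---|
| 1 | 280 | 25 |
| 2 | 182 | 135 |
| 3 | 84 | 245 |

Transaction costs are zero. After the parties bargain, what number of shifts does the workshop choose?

2

Bargaining reaches the level where marginal profit last exceeds marginal noise damage.
That holds through level 2 (182 ≥ 135) but not at 3 (84 < 245).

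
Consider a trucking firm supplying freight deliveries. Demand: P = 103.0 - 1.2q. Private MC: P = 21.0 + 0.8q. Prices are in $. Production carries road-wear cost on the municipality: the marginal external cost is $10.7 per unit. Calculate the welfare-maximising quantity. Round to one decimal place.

q* = 35.7

Social marginal cost = private MC + MEC = 31.7 + 0.8q.
Set SMC = demand: 31.7 + 0.8q = 103.0 - 1.2q → q* = 35.6500.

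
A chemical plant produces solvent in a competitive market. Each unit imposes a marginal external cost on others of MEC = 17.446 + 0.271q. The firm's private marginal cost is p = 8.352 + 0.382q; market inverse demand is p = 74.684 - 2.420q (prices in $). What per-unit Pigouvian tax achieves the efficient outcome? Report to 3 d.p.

Social marginal cost = private MC + MEC = 25.798 + 0.653q.
Set SMC = demand: 25.798 + 0.653q = 74.684 - 2.420q → q* = 15.9082.
The Pigouvian tax equals MEC at q*: 17.446 + 0.271×15.9082 = 21.7571.

tax = $21.757 per unit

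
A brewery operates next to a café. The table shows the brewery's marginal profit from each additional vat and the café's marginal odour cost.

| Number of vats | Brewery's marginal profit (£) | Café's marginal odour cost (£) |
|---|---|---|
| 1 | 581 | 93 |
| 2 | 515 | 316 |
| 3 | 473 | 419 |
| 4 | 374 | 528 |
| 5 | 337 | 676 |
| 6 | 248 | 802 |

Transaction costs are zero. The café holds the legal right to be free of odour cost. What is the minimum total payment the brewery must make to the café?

£828

Efficient level: marginal profit ≥ marginal odour cost through level 3, so k* = 3.
With the café holding the right, the brewery must at least compensate total damage at k*: 93 + 316 + 419 = 828.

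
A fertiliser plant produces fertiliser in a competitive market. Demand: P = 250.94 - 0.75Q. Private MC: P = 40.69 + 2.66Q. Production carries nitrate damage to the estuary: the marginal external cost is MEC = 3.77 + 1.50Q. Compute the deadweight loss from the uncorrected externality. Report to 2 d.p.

DWL = 943.49

Market equilibrium (private): 40.69 + 2.66Q = 250.94 - 0.75Q → Q_m = 61.6569.
Social marginal cost = private MC + MEC = 44.46 + 4.16Q.
Set SMC = demand: 44.46 + 4.16Q = 250.94 - 0.75Q → Q* = 42.0530.
Between Q* and Q_m the wedge SMC − demand runs linearly from 0 to MEC(Q_m), so the loss is a triangle.
DWL = ½ × 19.6039 × 96.2553 = 943.4896.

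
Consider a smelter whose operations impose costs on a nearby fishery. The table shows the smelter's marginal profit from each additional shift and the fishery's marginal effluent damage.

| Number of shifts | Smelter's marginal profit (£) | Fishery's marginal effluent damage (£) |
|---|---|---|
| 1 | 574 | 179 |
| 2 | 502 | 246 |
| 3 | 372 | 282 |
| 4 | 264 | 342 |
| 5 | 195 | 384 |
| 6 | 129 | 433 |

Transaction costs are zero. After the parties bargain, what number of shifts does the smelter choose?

Bargaining reaches the level where marginal profit last exceeds marginal effluent damage.
That holds through level 3 (372 ≥ 282) but not at 4 (264 < 342).

3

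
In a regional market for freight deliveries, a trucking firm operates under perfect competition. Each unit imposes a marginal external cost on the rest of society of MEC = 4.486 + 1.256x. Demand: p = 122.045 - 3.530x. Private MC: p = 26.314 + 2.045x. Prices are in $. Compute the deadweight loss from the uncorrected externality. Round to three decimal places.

DWL = $49.684

Market equilibrium (private): 26.314 + 2.045x = 122.045 - 3.530x → x_m = 17.1715.
Social marginal cost = private MC + MEC = 30.800 + 3.301x.
Set SMC = demand: 30.800 + 3.301x = 122.045 - 3.530x → x* = 13.3575.
Between x* and x_m the wedge SMC − demand runs linearly from 0 to MEC(x_m), so the loss is a triangle.
DWL = ½ × 3.8140 × 26.0534 = 49.6838.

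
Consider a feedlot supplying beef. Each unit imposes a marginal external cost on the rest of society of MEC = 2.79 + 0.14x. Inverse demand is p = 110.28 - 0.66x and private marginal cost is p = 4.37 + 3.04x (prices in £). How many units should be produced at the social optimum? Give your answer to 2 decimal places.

x* = 26.85

Social marginal cost = private MC + MEC = 7.16 + 3.18x.
Set SMC = demand: 7.16 + 3.18x = 110.28 - 0.66x → x* = 26.8542.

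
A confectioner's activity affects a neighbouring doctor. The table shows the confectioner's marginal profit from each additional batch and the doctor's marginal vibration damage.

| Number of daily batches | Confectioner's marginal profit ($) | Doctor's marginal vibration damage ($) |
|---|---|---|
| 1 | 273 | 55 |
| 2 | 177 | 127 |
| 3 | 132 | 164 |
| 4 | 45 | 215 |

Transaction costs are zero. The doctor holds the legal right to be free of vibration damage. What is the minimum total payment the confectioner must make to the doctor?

Efficient level: marginal profit ≥ marginal vibration damage through level 2, so k* = 2.
With the doctor holding the right, the confectioner must at least compensate total damage at k*: 55 + 127 = 182.

$182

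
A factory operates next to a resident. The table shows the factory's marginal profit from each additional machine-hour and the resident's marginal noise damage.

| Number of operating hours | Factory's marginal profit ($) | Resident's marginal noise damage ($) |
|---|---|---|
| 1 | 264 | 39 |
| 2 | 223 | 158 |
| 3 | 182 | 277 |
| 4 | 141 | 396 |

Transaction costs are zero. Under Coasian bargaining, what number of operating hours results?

2

Bargaining reaches the level where marginal profit last exceeds marginal noise damage.
That holds through level 2 (223 ≥ 158) but not at 3 (182 < 277).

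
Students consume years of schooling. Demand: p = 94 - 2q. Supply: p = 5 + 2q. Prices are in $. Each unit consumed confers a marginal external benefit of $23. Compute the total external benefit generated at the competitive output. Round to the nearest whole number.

Market equilibrium (private): 5 + 2q = 94 - 2q → q_m = 22.2500.
Total external benefit = MEB × q_m = 23 × 22.2500 = 511.7500.

$512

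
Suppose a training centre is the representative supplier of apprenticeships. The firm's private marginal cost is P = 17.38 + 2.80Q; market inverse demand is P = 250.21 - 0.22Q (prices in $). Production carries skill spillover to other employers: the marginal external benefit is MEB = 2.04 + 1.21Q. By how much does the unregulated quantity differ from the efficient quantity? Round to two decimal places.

52.67 units

Market equilibrium (private): 17.38 + 2.80Q = 250.21 - 0.22Q → Q_m = 77.0960.
Social marginal cost = private MC − MEB = 15.34 + 1.59Q.
Set SMC = demand: 15.34 + 1.59Q = 250.21 - 0.22Q → Q* = 129.7624.
Gap = |77.0960 − 129.7624| = 52.6664.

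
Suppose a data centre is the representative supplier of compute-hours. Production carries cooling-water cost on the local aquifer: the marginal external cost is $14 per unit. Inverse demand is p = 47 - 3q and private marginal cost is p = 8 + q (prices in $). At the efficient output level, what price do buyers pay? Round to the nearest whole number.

Social marginal cost = private MC + MEC = 22 + q.
Set SMC = demand: 22 + q = 47 - 3q → q* = 6.2500.
Consumer price on the demand curve at q*: 47 − 3×6.2500 = 28.2500.

P = $28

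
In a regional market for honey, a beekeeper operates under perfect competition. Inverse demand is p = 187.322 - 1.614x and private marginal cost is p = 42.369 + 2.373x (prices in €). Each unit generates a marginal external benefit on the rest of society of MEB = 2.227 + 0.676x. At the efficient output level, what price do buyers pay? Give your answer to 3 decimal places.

Social marginal cost = private MC − MEB = 40.142 + 1.697x.
Set SMC = demand: 40.142 + 1.697x = 187.322 - 1.614x → x* = 44.4518.
Consumer price on the demand curve at x*: 187.322 − 1.614×44.4518 = 115.5768.

P = €115.577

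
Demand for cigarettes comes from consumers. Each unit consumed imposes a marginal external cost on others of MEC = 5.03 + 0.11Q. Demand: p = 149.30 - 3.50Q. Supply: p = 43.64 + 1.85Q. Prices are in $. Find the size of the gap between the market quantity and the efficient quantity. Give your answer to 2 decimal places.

Market equilibrium (private): 43.64 + 1.85Q = 149.30 - 3.50Q → Q_m = 19.7495.
Social marginal benefit = demand − MEC = 144.27 - 3.61Q.
Set SMB = MC: 144.27 - 3.61Q = 43.64 + 1.85Q → Q* = 18.4304.
Gap = |19.7495 − 18.4304| = 1.3191.

1.32 units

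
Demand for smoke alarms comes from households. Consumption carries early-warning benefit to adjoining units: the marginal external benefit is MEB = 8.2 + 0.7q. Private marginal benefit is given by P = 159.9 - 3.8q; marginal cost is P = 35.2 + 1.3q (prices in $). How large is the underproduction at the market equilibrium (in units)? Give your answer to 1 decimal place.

Market equilibrium (private): 35.2 + 1.3q = 159.9 - 3.8q → q_m = 24.4510.
Social marginal benefit = demand + MEB = 168.1 - 3.1q.
Set SMB = MC: 168.1 - 3.1q = 35.2 + 1.3q → q* = 30.2045.
Gap = |24.4510 − 30.2045| = 5.7535.

5.8 units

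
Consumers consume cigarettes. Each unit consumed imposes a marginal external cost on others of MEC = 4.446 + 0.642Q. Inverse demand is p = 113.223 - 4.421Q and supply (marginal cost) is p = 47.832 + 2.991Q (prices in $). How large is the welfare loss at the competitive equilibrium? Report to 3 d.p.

DWL = $6.345

Market equilibrium (private): 47.832 + 2.991Q = 113.223 - 4.421Q → Q_m = 8.8223.
Social marginal benefit = demand − MEC = 108.777 - 5.063Q.
Set SMB = MC: 108.777 - 5.063Q = 47.832 + 2.991Q → Q* = 7.5670.
Height of the DWL triangle at Q_m is MC(Q_m) − SMB(Q_m) = MEC(Q_m) = 10.1099.
DWL = ½ × 1.2553 × 10.1099 = 6.3455.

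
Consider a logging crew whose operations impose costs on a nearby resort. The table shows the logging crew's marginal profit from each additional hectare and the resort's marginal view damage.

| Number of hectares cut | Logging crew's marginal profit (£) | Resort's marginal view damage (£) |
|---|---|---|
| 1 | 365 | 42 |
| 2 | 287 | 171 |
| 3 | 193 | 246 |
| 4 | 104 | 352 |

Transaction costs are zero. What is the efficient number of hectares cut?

Bargaining reaches the level where marginal profit last exceeds marginal view damage.
That holds through level 2 (287 ≥ 171) but not at 3 (193 < 246).

2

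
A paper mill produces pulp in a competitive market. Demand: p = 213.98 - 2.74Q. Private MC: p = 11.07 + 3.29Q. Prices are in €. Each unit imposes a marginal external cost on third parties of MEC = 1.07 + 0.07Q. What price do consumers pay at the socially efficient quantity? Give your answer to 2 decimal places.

Social marginal cost = private MC + MEC = 12.14 + 3.36Q.
Set SMC = demand: 12.14 + 3.36Q = 213.98 - 2.74Q → Q* = 33.0885.
Consumer price on the demand curve at Q*: 213.98 − 2.74×33.0885 = 123.3175.

P = €123.32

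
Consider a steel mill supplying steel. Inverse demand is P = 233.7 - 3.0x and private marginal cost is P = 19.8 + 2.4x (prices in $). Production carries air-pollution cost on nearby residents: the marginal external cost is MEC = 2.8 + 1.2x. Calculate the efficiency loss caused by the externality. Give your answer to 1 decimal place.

DWL = $191.9

Market equilibrium (private): 19.8 + 2.4x = 233.7 - 3.0x → x_m = 39.6111.
Social marginal cost = private MC + MEC = 22.6 + 3.6x.
Set SMC = demand: 22.6 + 3.6x = 233.7 - 3.0x → x* = 31.9848.
Between x* and x_m the wedge SMC − demand runs linearly from 0 to MEC(x_m), so the loss is a triangle.
DWL = ½ × 7.6263 × 50.3333 = 191.9284.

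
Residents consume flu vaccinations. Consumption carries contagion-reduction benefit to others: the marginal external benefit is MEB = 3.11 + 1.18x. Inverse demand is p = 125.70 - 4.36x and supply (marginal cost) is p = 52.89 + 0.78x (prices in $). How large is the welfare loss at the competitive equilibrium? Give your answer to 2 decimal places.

DWL = $49.63

Market equilibrium (private): 52.89 + 0.78x = 125.70 - 4.36x → x_m = 14.1654.
Social marginal benefit = demand + MEB = 128.81 - 3.18x.
Set SMB = MC: 128.81 - 3.18x = 52.89 + 0.78x → x* = 19.1717.
Between x* and x_m the wedge SMB − MC runs linearly from 0 to MEB(x_m), so the loss is a triangle.
DWL = ½ × 5.0063 × 19.8251 = 49.6252.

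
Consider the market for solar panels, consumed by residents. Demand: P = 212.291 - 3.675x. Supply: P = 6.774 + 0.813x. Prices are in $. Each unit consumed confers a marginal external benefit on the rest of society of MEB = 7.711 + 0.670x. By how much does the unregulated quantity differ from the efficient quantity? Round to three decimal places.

10.056 units

Market equilibrium (private): 6.774 + 0.813x = 212.291 - 3.675x → x_m = 45.7926.
Social marginal benefit = demand + MEB = 220.002 - 3.005x.
Set SMB = MC: 220.002 - 3.005x = 6.774 + 0.813x → x* = 55.8481.
Gap = |45.7926 − 55.8481| = 10.0555.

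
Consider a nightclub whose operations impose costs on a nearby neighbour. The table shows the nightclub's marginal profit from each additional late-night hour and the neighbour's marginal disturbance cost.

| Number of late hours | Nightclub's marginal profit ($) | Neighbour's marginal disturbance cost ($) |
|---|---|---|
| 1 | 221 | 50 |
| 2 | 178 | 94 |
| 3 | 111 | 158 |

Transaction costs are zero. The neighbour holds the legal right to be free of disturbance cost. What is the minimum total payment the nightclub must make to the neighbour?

$144

Efficient level: marginal profit ≥ marginal disturbance cost through level 2, so k* = 2.
With the neighbour holding the right, the nightclub must at least compensate total damage at k*: 50 + 94 = 144.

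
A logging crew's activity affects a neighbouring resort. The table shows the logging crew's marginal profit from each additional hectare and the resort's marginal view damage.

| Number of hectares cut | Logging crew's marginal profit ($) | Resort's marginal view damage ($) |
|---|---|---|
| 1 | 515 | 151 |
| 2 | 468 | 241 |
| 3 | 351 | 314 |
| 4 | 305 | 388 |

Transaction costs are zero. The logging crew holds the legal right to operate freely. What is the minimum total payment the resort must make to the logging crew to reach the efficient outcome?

Left alone the logging crew would choose level 4 (marginal profit stays positive).
Efficient level: k* = 3 (marginal profit ≥ marginal view damage through 3).
The resort must at least cover the logging crew's forgone profit from cutting 4→3: 305 = 305.

$305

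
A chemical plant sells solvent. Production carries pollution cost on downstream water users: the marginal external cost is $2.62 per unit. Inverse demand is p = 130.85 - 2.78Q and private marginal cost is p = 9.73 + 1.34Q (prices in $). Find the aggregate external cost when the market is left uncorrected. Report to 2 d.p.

Market equilibrium (private): 9.73 + 1.34Q = 130.85 - 2.78Q → Q_m = 29.3981.
Total external cost = MEC × Q_m = 2.62 × 29.3981 = 77.0230.

$77.02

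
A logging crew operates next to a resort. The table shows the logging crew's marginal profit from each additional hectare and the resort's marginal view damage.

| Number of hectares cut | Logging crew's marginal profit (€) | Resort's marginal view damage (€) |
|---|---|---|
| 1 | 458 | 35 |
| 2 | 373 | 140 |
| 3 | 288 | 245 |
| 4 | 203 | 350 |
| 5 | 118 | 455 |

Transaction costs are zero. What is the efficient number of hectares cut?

3

Bargaining reaches the level where marginal profit last exceeds marginal view damage.
That holds through level 3 (288 ≥ 245) but not at 4 (203 < 350).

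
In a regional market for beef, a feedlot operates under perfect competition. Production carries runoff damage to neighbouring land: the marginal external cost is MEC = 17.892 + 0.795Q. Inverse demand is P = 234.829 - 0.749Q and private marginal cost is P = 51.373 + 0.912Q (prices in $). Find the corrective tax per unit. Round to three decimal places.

Social marginal cost = private MC + MEC = 69.265 + 1.707Q.
Set SMC = demand: 69.265 + 1.707Q = 234.829 - 0.749Q → Q* = 67.4121.
The Pigouvian tax equals MEC at Q*: 17.892 + 0.795×67.4121 = 71.4846.

tax = $71.485 per unit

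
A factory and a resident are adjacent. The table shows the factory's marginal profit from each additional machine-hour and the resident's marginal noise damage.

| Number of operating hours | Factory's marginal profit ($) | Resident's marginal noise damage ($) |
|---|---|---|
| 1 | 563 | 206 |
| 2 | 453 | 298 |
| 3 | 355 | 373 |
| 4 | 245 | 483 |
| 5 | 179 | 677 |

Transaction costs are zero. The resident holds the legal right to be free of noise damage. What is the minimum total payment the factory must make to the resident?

$504

Efficient level: marginal profit ≥ marginal noise damage through level 2, so k* = 2.
With the resident holding the right, the factory must at least compensate total damage at k*: 206 + 298 = 504.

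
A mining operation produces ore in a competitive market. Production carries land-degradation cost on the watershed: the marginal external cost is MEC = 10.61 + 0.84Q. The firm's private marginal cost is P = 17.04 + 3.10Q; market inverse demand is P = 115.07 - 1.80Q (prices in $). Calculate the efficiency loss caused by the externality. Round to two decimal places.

Market equilibrium (private): 17.04 + 3.10Q = 115.07 - 1.80Q → Q_m = 20.0061.
Social marginal cost = private MC + MEC = 27.65 + 3.94Q.
Set SMC = demand: 27.65 + 3.94Q = 115.07 - 1.80Q → Q* = 15.2300.
Between Q* and Q_m the wedge SMC − demand runs linearly from 0 to MEC(Q_m), so the loss is a triangle.
DWL = ½ × 4.7761 × 27.4151 = 65.4686.

DWL = $65.47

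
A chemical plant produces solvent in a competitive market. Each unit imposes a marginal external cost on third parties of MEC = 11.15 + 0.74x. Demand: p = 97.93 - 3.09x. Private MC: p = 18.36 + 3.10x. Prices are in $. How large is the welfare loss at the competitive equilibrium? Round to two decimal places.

Market equilibrium (private): 18.36 + 3.10x = 97.93 - 3.09x → x_m = 12.8546.
Social marginal cost = private MC + MEC = 29.51 + 3.84x.
Set SMC = demand: 29.51 + 3.84x = 97.93 - 3.09x → x* = 9.8730.
The loss is the area between SMC and demand from x* to x_m; with linear curves that's a triangle of height MEC(x_m).
DWL = ½ × 2.9816 × 20.6624 = 30.8035.

DWL = $30.80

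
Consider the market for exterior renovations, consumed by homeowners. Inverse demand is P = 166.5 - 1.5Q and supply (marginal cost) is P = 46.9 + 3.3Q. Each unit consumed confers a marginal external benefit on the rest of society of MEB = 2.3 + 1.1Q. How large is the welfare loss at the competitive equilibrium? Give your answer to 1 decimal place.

Market equilibrium (private): 46.9 + 3.3Q = 166.5 - 1.5Q → Q_m = 24.9167.
Social marginal benefit = demand + MEB = 168.8 - 0.4Q.
Set SMB = MC: 168.8 - 0.4Q = 46.9 + 3.3Q → Q* = 32.9459.
Between Q* and Q_m the wedge SMB − MC runs linearly from 0 to MEB(Q_m), so the loss is a triangle.
DWL = ½ × 8.0292 × 29.7083 = 119.2669.

DWL = 119.3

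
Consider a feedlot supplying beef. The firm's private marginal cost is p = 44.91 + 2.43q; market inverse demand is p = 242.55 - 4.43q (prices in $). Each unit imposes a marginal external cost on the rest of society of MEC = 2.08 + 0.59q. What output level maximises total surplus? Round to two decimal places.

Social marginal cost = private MC + MEC = 46.99 + 3.02q.
Set SMC = demand: 46.99 + 3.02q = 242.55 - 4.43q → q* = 26.2497.

q* = 26.25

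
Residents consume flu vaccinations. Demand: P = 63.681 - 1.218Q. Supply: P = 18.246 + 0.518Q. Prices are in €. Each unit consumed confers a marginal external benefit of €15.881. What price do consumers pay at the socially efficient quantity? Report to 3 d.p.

Social marginal benefit = demand + MEB = 79.562 - 1.218Q.
Set SMB = MC: 79.562 - 1.218Q = 18.246 + 0.518Q → Q* = 35.3203.
Consumer price on the demand curve at Q*: 63.681 − 1.218×35.3203 = 20.6609.

P = €20.661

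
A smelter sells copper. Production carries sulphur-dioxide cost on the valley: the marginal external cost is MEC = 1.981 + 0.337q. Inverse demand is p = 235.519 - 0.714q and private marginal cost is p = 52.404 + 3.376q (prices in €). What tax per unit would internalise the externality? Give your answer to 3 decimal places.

Social marginal cost = private MC + MEC = 54.385 + 3.713q.
Set SMC = demand: 54.385 + 3.713q = 235.519 - 0.714q → q* = 40.9157.
The Pigouvian tax equals MEC at q*: 1.981 + 0.337×40.9157 = 15.7696.

tax = €15.770 per unit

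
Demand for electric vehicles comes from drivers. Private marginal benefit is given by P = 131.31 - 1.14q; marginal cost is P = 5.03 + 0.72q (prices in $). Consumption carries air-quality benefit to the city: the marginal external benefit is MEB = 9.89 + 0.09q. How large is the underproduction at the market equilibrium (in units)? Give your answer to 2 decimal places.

9.04 units

Market equilibrium (private): 5.03 + 0.72q = 131.31 - 1.14q → q_m = 67.8925.
Social marginal benefit = demand + MEB = 141.20 - 1.05q.
Set SMB = MC: 141.20 - 1.05q = 5.03 + 0.72q → q* = 76.9322.
Gap = |67.8925 − 76.9322| = 9.0397.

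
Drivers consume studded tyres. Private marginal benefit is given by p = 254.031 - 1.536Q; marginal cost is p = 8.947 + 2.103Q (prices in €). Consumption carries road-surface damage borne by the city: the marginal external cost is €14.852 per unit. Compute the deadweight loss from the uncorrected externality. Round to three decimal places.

Market equilibrium (private): 8.947 + 2.103Q = 254.031 - 1.536Q → Q_m = 67.3493.
Social marginal benefit = demand − MEC = 239.179 - 1.536Q.
Set SMB = MC: 239.179 - 1.536Q = 8.947 + 2.103Q → Q* = 63.2679.
The welfare-loss triangle has base |Q_m − Q*| and height MEC(Q_m) (the vertical gap between SMB and MC is zero at Q* and MEC at Q_m).
DWL = ½ × 4.0814 × 14.8520 = 30.3085.

DWL = €30.308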